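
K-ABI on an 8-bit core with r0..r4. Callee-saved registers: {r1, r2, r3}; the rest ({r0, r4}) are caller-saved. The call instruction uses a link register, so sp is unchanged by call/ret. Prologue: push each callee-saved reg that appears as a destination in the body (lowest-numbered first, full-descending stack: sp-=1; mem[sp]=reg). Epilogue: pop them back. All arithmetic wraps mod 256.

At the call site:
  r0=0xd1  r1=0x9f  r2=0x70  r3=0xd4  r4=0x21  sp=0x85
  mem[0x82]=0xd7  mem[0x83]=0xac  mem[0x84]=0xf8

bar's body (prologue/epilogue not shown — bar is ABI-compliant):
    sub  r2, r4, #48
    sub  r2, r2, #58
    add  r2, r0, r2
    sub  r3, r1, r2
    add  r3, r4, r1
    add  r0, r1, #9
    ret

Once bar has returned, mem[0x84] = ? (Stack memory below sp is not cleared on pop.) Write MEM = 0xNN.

MEM = 0x70

prologue: push r2 → mem[0x84]=0x70, sp=0x84
prologue: push r3 → mem[0x83]=0xd4, sp=0x83
body[0] sub  r2, r4, #48 → r2=0xf1
body[1] sub  r2, r2, #58 → r2=0xb7
body[2] add  r2, r0, r2 → r2=0x88
body[3] sub  r3, r1, r2 → r3=0x17
body[4] add  r3, r4, r1 → r3=0xc0
body[5] add  r0, r1, #9 → r0=0xa8
epilogue: pop r3=0xd4, sp=0x84
epilogue: pop r2=0x70, sp=0x85
prologue pushed ['r2', 'r3'] at ['0x84', '0x83']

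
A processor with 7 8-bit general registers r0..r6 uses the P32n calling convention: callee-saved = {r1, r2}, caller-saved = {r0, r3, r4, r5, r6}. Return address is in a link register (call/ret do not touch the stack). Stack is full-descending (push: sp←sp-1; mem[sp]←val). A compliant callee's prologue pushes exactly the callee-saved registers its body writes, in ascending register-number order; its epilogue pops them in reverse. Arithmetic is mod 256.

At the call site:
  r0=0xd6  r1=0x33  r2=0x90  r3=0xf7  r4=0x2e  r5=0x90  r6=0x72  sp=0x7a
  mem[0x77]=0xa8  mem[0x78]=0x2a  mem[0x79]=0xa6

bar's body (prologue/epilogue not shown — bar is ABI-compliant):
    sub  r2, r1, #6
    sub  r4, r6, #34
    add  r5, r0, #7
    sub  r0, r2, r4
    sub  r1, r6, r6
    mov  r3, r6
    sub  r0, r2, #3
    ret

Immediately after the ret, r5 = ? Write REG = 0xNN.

prologue: push r1 → mem[0x79]=0x33, sp=0x79
prologue: push r2 → mem[0x78]=0x90, sp=0x78
body[0] sub  r2, r1, #6 → r2=0x2d
body[1] sub  r4, r6, #34 → r4=0x50
body[2] add  r5, r0, #7 → r5=0xdd
body[3] sub  r0, r2, r4 → r0=0xdd
body[4] sub  r1, r6, r6 → r1=0x00
body[5] mov  r3, r6 → r3=0x72
body[6] sub  r0, r2, #3 → r0=0x2a
epilogue: pop r2=0x90, sp=0x79
epilogue: pop r1=0x33, sp=0x7a
r5 is caller-saved → body value

REG = 0xdd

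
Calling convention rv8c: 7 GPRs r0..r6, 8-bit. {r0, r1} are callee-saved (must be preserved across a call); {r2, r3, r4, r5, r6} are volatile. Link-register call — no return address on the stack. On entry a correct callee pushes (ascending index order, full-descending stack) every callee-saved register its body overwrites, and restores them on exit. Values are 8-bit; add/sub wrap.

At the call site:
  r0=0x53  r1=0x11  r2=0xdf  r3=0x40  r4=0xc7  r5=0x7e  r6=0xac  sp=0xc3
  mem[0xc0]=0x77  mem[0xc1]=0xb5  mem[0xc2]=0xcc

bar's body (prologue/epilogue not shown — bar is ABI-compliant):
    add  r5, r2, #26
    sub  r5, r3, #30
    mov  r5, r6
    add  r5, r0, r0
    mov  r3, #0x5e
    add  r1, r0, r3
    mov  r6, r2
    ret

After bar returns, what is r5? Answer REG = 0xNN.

prologue: push r1 → mem[0xc2]=0x11, sp=0xc2
body[0] add  r5, r2, #26 → r5=0xf9
body[1] sub  r5, r3, #30 → r5=0x22
body[2] mov  r5, r6 → r5=0xac
body[3] add  r5, r0, r0 → r5=0xa6
body[4] mov  r3, #0x5e → r3=0x5e
body[5] add  r1, r0, r3 → r1=0xb1
body[6] mov  r6, r2 → r6=0xdf
epilogue: pop r1=0x11, sp=0xc3
r5 is caller-saved → body value

REG = 0xa6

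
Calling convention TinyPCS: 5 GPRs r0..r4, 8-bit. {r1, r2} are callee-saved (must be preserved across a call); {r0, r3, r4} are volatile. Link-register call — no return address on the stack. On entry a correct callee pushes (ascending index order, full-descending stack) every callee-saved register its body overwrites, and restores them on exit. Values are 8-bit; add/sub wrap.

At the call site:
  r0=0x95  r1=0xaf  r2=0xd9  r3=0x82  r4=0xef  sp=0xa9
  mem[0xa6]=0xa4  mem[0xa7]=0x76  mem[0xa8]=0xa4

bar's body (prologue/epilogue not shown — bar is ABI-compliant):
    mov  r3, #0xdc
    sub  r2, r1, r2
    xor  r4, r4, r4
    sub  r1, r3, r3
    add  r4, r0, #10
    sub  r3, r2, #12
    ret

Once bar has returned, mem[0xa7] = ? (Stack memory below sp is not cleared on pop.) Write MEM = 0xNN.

MEM = 0xd9

prologue: push r1 → mem[0xa8]=0xaf, sp=0xa8
prologue: push r2 → mem[0xa7]=0xd9, sp=0xa7
body[0] mov  r3, #0xdc → r3=0xdc
body[1] sub  r2, r1, r2 → r2=0xd6
body[2] xor  r4, r4, r4 → r4=0x00
body[3] sub  r1, r3, r3 → r1=0x00
body[4] add  r4, r0, #10 → r4=0x9f
body[5] sub  r3, r2, #12 → r3=0xca
epilogue: pop r2=0xd9, sp=0xa8
epilogue: pop r1=0xaf, sp=0xa9
prologue pushed ['r1', 'r2'] at ['0xa8', '0xa7']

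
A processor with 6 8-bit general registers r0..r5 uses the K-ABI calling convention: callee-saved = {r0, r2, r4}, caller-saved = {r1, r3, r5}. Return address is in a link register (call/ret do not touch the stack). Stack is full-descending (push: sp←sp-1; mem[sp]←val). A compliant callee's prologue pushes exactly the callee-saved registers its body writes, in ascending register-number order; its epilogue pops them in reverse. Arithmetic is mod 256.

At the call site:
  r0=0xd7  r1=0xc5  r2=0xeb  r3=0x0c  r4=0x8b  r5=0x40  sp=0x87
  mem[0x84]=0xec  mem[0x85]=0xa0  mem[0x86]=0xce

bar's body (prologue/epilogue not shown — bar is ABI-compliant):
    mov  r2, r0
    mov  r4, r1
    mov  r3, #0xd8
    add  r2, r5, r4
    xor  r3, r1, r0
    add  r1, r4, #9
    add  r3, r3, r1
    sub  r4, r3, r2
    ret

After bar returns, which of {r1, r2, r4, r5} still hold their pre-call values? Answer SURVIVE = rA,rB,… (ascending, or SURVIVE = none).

prologue: push r2 -> mem[0x86]=0xeb, sp=0x86
prologue: push r4 -> mem[0x85]=0x8b, sp=0x85
body[0] mov  r2, r0 -> r2=0xd7
body[1] mov  r4, r1 -> r4=0xc5
body[2] mov  r3, #0xd8 -> r3=0xd8
body[3] add  r2, r5, r4 -> r2=0x05
body[4] xor  r3, r1, r0 -> r3=0x12
body[5] add  r1, r4, #9 -> r1=0xce
body[6] add  r3, r3, r1 -> r3=0xe0
body[7] sub  r4, r3, r2 -> r4=0xdb
epilogue: pop r4=0x8b, sp=0x86
epilogue: pop r2=0xeb, sp=0x87
r1: caller-saved, written=True
r2: callee-saved, written=True
r4: callee-saved, written=True
r5: caller-saved, written=False

SURVIVE = r2,r4,r5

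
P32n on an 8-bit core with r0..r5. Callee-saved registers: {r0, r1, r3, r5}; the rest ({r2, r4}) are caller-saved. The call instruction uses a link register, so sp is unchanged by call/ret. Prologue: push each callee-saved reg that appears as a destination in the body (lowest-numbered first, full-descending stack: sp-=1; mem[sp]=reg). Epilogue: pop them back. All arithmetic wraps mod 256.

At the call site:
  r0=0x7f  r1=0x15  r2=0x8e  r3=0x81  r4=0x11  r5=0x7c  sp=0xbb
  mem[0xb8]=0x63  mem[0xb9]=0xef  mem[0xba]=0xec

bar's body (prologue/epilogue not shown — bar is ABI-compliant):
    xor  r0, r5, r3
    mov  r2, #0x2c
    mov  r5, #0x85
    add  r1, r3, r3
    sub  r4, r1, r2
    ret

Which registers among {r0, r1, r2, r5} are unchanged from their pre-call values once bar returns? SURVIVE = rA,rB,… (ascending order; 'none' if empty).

SURVIVE = r0,r1,r5

prologue: push r0 → mem[0xba]=0x7f, sp=0xba
prologue: push r1 → mem[0xb9]=0x15, sp=0xb9
prologue: push r5 → mem[0xb8]=0x7c, sp=0xb8
body[0] xor  r0, r5, r3 → r0=0xfd
body[1] mov  r2, #0x2c → r2=0x2c
body[2] mov  r5, #0x85 → r5=0x85
body[3] add  r1, r3, r3 → r1=0x02
body[4] sub  r4, r1, r2 → r4=0xd6
epilogue: pop r5=0x7c, sp=0xb9
epilogue: pop r1=0x15, sp=0xba
epilogue: pop r0=0x7f, sp=0xbb
r0: callee-saved, written=True
r1: callee-saved, written=True
r2: caller-saved, written=True
r5: callee-saved, written=True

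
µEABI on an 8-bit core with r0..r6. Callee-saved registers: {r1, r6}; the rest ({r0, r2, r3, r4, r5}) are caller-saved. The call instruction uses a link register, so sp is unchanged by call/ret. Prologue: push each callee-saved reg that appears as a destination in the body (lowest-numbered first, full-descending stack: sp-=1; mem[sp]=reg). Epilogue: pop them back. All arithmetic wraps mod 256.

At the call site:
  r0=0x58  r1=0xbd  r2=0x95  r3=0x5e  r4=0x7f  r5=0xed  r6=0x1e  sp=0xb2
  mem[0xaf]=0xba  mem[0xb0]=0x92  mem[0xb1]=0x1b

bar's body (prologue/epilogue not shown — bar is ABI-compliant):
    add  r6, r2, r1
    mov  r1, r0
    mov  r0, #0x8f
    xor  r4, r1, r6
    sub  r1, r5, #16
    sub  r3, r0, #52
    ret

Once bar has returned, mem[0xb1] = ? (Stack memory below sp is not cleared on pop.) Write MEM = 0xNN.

MEM = 0xbd

prologue: push r1 → mem[0xb1]=0xbd, sp=0xb1
prologue: push r6 → mem[0xb0]=0x1e, sp=0xb0
body[0] add  r6, r2, r1 → r6=0x52
body[1] mov  r1, r0 → r1=0x58
body[2] mov  r0, #0x8f → r0=0x8f
body[3] xor  r4, r1, r6 → r4=0x0a
body[4] sub  r1, r5, #16 → r1=0xdd
body[5] sub  r3, r0, #52 → r3=0x5b
epilogue: pop r6=0x1e, sp=0xb1
epilogue: pop r1=0xbd, sp=0xb2
prologue pushed ['r1', 'r6'] at ['0xb1', '0xb0']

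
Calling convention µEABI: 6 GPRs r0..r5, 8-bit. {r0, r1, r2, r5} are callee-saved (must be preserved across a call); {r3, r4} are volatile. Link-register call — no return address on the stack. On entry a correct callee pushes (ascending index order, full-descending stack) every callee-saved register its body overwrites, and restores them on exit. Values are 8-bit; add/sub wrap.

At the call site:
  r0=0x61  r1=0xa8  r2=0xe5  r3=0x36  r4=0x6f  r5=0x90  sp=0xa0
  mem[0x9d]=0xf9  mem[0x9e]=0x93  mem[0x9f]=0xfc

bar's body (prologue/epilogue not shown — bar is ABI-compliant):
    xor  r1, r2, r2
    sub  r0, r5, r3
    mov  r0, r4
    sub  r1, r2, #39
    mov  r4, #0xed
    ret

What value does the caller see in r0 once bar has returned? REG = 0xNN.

prologue: push r0 -> mem[0x9f]=0x61, sp=0x9f
prologue: push r1 -> mem[0x9e]=0xa8, sp=0x9e
body[0] xor  r1, r2, r2 -> r1=0x00
body[1] sub  r0, r5, r3 -> r0=0x5a
body[2] mov  r0, r4 -> r0=0x6f
body[3] sub  r1, r2, #39 -> r1=0xbe
body[4] mov  r4, #0xed -> r4=0xed
epilogue: pop r1=0xa8, sp=0x9f
epilogue: pop r0=0x61, sp=0xa0
r0 is callee-saved -> restored

REG = 0x61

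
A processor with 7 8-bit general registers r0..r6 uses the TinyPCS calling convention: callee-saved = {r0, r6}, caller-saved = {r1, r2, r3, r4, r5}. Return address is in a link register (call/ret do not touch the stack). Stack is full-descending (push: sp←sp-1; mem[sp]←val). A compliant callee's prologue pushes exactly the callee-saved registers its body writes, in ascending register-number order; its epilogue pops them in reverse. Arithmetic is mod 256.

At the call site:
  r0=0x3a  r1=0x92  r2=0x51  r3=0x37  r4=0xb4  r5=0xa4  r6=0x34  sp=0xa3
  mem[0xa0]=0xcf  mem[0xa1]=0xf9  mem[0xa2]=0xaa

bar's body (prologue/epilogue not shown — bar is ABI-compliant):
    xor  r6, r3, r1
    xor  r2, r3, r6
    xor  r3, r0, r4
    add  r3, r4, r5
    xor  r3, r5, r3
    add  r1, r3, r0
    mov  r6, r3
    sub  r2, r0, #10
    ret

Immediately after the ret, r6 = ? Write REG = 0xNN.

prologue: push r6 -> mem[0xa2]=0x34, sp=0xa2
body[0] xor  r6, r3, r1 -> r6=0xa5
body[1] xor  r2, r3, r6 -> r2=0x92
body[2] xor  r3, r0, r4 -> r3=0x8e
body[3] add  r3, r4, r5 -> r3=0x58
body[4] xor  r3, r5, r3 -> r3=0xfc
body[5] add  r1, r3, r0 -> r1=0x36
body[6] mov  r6, r3 -> r6=0xfc
body[7] sub  r2, r0, #10 -> r2=0x30
epilogue: pop r6=0x34, sp=0xa3
r6 is callee-saved -> restored

REG = 0x34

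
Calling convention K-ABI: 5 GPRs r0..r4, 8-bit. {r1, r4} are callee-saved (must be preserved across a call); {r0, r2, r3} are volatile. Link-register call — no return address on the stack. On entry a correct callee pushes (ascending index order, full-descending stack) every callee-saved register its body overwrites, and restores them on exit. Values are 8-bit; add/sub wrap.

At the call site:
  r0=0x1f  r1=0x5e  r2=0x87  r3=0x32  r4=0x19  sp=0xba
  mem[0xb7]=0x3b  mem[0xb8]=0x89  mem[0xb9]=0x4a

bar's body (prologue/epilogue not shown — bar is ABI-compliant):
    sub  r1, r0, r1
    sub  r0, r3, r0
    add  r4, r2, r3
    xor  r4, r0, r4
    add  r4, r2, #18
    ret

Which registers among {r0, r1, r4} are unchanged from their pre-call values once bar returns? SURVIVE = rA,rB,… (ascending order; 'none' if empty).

SURVIVE = r1,r4

prologue: push r1 → mem[0xb9]=0x5e, sp=0xb9
prologue: push r4 → mem[0xb8]=0x19, sp=0xb8
body[0] sub  r1, r0, r1 → r1=0xc1
body[1] sub  r0, r3, r0 → r0=0x13
body[2] add  r4, r2, r3 → r4=0xb9
body[3] xor  r4, r0, r4 → r4=0xaa
body[4] add  r4, r2, #18 → r4=0x99
epilogue: pop r4=0x19, sp=0xb9
epilogue: pop r1=0x5e, sp=0xba
r0: caller-saved, written=True
r1: callee-saved, written=True
r4: callee-saved, written=True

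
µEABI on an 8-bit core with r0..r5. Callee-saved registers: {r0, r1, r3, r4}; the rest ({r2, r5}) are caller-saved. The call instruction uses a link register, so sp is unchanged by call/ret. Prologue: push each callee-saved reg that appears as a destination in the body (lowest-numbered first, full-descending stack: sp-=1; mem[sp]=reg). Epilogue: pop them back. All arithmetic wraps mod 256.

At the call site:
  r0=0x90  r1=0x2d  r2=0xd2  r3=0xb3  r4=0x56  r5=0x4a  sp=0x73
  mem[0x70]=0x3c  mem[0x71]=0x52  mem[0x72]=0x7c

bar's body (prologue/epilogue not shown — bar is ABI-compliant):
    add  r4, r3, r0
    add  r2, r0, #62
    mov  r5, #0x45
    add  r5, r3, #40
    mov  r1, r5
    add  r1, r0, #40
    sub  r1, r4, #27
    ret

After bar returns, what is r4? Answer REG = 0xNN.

prologue: push r1 -> mem[0x72]=0x2d, sp=0x72
prologue: push r4 -> mem[0x71]=0x56, sp=0x71
body[0] add  r4, r3, r0 -> r4=0x43
body[1] add  r2, r0, #62 -> r2=0xce
body[2] mov  r5, #0x45 -> r5=0x45
body[3] add  r5, r3, #40 -> r5=0xdb
body[4] mov  r1, r5 -> r1=0xdb
body[5] add  r1, r0, #40 -> r1=0xb8
body[6] sub  r1, r4, #27 -> r1=0x28
epilogue: pop r4=0x56, sp=0x72
epilogue: pop r1=0x2d, sp=0x73
r4 is callee-saved -> restored

REG = 0x56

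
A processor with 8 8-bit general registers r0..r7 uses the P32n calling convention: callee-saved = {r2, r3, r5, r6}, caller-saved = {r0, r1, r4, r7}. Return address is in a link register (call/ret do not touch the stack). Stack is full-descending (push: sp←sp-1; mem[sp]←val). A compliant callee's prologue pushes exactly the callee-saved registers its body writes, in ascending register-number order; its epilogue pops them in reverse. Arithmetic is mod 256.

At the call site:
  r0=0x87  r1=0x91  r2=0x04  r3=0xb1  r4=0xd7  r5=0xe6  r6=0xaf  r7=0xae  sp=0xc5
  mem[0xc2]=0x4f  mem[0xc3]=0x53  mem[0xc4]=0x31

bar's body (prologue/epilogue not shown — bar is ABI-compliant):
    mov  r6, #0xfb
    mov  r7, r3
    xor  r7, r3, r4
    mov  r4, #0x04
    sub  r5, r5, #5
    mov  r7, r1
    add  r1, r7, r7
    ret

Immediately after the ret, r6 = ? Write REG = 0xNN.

prologue: push r5 -> mem[0xc4]=0xe6, sp=0xc4
prologue: push r6 -> mem[0xc3]=0xaf, sp=0xc3
body[0] mov  r6, #0xfb -> r6=0xfb
body[1] mov  r7, r3 -> r7=0xb1
body[2] xor  r7, r3, r4 -> r7=0x66
body[3] mov  r4, #0x04 -> r4=0x04
body[4] sub  r5, r5, #5 -> r5=0xe1
body[5] mov  r7, r1 -> r7=0x91
body[6] add  r1, r7, r7 -> r1=0x22
epilogue: pop r6=0xaf, sp=0xc4
epilogue: pop r5=0xe6, sp=0xc5
r6 is callee-saved -> restored

REG = 0xaf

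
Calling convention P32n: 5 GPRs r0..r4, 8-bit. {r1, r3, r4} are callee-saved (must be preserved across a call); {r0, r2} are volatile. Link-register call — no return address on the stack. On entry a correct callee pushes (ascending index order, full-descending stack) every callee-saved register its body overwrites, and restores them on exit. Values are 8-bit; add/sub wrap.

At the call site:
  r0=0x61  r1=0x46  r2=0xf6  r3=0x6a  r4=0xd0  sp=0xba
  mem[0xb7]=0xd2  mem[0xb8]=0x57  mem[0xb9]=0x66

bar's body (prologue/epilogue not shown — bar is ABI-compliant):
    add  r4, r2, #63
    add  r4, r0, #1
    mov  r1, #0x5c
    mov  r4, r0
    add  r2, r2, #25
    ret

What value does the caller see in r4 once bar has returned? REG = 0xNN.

REG = 0xd0

prologue: push r1 -> mem[0xb9]=0x46, sp=0xb9
prologue: push r4 -> mem[0xb8]=0xd0, sp=0xb8
body[0] add  r4, r2, #63 -> r4=0x35
body[1] add  r4, r0, #1 -> r4=0x62
body[2] mov  r1, #0x5c -> r1=0x5c
body[3] mov  r4, r0 -> r4=0x61
body[4] add  r2, r2, #25 -> r2=0x0f
epilogue: pop r4=0xd0, sp=0xb9
epilogue: pop r1=0x46, sp=0xba
r4 is callee-saved -> restored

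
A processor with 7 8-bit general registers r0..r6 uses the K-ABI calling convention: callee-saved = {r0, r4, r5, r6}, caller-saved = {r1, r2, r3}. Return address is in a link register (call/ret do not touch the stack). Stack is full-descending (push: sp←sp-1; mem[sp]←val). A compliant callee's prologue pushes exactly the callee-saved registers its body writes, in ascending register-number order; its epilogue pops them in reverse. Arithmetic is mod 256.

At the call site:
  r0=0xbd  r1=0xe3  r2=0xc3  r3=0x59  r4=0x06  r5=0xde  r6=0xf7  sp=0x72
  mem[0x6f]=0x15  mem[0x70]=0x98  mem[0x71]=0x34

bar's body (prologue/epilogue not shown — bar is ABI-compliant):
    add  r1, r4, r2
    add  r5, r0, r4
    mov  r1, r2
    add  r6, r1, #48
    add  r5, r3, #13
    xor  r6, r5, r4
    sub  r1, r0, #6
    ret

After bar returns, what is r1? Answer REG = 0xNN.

prologue: push r5 -> mem[0x71]=0xde, sp=0x71
prologue: push r6 -> mem[0x70]=0xf7, sp=0x70
body[0] add  r1, r4, r2 -> r1=0xc9
body[1] add  r5, r0, r4 -> r5=0xc3
body[2] mov  r1, r2 -> r1=0xc3
body[3] add  r6, r1, #48 -> r6=0xf3
body[4] add  r5, r3, #13 -> r5=0x66
body[5] xor  r6, r5, r4 -> r6=0x60
body[6] sub  r1, r0, #6 -> r1=0xb7
epilogue: pop r6=0xf7, sp=0x71
epilogue: pop r5=0xde, sp=0x72
r1 is caller-saved -> body value

REG = 0xb7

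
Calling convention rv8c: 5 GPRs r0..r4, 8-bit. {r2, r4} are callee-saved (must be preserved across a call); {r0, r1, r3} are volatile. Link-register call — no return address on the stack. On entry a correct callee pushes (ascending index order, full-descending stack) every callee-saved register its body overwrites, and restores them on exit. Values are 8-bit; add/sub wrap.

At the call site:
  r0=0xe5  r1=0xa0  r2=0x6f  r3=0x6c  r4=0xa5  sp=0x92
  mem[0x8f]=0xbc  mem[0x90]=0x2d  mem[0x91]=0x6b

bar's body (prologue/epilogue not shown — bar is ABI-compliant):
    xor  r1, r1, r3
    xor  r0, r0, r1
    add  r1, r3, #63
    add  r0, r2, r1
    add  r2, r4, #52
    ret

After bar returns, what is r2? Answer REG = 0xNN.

prologue: push r2 -> mem[0x91]=0x6f, sp=0x91
body[0] xor  r1, r1, r3 -> r1=0xcc
body[1] xor  r0, r0, r1 -> r0=0x29
body[2] add  r1, r3, #63 -> r1=0xab
body[3] add  r0, r2, r1 -> r0=0x1a
body[4] add  r2, r4, #52 -> r2=0xd9
epilogue: pop r2=0x6f, sp=0x92
r2 is callee-saved -> restored

REG = 0x6f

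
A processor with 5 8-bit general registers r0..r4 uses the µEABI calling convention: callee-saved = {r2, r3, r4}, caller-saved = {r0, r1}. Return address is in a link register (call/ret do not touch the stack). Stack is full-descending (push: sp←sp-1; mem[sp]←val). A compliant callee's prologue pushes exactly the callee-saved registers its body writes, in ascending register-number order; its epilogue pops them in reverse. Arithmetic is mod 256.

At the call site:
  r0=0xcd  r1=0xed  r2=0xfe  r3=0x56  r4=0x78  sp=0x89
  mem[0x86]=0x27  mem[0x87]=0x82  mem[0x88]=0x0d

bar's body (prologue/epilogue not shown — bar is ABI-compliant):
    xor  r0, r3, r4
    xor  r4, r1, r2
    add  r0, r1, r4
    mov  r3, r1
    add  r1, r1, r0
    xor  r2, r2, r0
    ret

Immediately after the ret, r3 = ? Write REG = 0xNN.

REG = 0x56

prologue: push r2 -> mem[0x88]=0xfe, sp=0x88
prologue: push r3 -> mem[0x87]=0x56, sp=0x87
prologue: push r4 -> mem[0x86]=0x78, sp=0x86
body[0] xor  r0, r3, r4 -> r0=0x2e
body[1] xor  r4, r1, r2 -> r4=0x13
body[2] add  r0, r1, r4 -> r0=0x00
body[3] mov  r3, r1 -> r3=0xed
body[4] add  r1, r1, r0 -> r1=0xed
body[5] xor  r2, r2, r0 -> r2=0xfe
epilogue: pop r4=0x78, sp=0x87
epilogue: pop r3=0x56, sp=0x88
epilogue: pop r2=0xfe, sp=0x89
r3 is callee-saved -> restored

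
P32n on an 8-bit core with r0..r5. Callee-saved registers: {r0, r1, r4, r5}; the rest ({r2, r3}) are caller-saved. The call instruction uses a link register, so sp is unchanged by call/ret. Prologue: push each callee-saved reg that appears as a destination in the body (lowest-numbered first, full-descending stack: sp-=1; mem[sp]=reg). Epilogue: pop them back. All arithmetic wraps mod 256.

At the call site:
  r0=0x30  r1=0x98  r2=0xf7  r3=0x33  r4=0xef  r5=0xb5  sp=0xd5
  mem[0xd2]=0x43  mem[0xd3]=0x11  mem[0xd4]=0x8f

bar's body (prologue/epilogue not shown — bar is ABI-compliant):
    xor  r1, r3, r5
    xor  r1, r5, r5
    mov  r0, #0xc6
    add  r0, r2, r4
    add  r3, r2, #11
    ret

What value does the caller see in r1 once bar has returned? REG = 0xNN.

REG = 0x98

prologue: push r0 -> mem[0xd4]=0x30, sp=0xd4
prologue: push r1 -> mem[0xd3]=0x98, sp=0xd3
body[0] xor  r1, r3, r5 -> r1=0x86
body[1] xor  r1, r5, r5 -> r1=0x00
body[2] mov  r0, #0xc6 -> r0=0xc6
body[3] add  r0, r2, r4 -> r0=0xe6
body[4] add  r3, r2, #11 -> r3=0x02
epilogue: pop r1=0x98, sp=0xd4
epilogue: pop r0=0x30, sp=0xd5
r1 is callee-saved -> restored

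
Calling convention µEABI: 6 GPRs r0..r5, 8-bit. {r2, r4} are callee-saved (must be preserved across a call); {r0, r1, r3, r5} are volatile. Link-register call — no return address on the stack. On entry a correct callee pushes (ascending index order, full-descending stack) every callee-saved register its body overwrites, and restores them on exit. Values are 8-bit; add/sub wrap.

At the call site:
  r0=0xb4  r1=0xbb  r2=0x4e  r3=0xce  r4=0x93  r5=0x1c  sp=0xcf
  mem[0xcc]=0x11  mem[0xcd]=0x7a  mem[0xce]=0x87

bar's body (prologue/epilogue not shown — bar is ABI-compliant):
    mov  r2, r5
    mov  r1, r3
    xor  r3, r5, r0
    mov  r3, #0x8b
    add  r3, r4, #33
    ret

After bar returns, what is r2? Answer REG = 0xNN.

REG = 0x4e

prologue: push r2 -> mem[0xce]=0x4e, sp=0xce
body[0] mov  r2, r5 -> r2=0x1c
body[1] mov  r1, r3 -> r1=0xce
body[2] xor  r3, r5, r0 -> r3=0xa8
body[3] mov  r3, #0x8b -> r3=0x8b
body[4] add  r3, r4, #33 -> r3=0xb4
epilogue: pop r2=0x4e, sp=0xcf
r2 is callee-saved -> restored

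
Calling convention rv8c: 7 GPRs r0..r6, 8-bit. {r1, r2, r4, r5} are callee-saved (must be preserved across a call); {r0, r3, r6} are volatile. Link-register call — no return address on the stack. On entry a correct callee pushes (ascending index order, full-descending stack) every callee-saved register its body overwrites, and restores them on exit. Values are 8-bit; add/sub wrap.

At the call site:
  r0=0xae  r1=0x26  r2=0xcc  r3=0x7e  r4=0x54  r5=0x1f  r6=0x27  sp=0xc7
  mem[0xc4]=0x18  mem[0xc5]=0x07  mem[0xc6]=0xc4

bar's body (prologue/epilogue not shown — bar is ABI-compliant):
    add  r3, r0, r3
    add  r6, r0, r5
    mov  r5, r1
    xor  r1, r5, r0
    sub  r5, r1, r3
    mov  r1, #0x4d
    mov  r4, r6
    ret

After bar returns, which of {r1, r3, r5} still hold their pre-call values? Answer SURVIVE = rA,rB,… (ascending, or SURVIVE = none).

SURVIVE = r1,r5

prologue: push r1 → mem[0xc6]=0x26, sp=0xc6
prologue: push r4 → mem[0xc5]=0x54, sp=0xc5
prologue: push r5 → mem[0xc4]=0x1f, sp=0xc4
body[0] add  r3, r0, r3 → r3=0x2c
body[1] add  r6, r0, r5 → r6=0xcd
body[2] mov  r5, r1 → r5=0x26
body[3] xor  r1, r5, r0 → r1=0x88
body[4] sub  r5, r1, r3 → r5=0x5c
body[5] mov  r1, #0x4d → r1=0x4d
body[6] mov  r4, r6 → r4=0xcd
epilogue: pop r5=0x1f, sp=0xc5
epilogue: pop r4=0x54, sp=0xc6
epilogue: pop r1=0x26, sp=0xc7
r1: callee-saved, written=True
r3: caller-saved, written=True
r5: callee-saved, written=True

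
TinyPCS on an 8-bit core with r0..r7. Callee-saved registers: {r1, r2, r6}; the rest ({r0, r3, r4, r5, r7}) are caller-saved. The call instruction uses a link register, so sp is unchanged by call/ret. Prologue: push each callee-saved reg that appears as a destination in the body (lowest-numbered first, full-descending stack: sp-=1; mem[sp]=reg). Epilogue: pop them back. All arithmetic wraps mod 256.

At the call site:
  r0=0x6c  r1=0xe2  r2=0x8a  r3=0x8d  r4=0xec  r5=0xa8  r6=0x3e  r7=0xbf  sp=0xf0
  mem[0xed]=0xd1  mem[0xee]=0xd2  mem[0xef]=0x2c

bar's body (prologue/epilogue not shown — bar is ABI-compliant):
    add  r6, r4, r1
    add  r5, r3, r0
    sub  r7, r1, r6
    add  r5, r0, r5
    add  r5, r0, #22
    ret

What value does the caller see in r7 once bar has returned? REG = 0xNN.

REG = 0x14

prologue: push r6 → mem[0xef]=0x3e, sp=0xef
body[0] add  r6, r4, r1 → r6=0xce
body[1] add  r5, r3, r0 → r5=0xf9
body[2] sub  r7, r1, r6 → r7=0x14
body[3] add  r5, r0, r5 → r5=0x65
body[4] add  r5, r0, #22 → r5=0x82
epilogue: pop r6=0x3e, sp=0xf0
r7 is caller-saved → body value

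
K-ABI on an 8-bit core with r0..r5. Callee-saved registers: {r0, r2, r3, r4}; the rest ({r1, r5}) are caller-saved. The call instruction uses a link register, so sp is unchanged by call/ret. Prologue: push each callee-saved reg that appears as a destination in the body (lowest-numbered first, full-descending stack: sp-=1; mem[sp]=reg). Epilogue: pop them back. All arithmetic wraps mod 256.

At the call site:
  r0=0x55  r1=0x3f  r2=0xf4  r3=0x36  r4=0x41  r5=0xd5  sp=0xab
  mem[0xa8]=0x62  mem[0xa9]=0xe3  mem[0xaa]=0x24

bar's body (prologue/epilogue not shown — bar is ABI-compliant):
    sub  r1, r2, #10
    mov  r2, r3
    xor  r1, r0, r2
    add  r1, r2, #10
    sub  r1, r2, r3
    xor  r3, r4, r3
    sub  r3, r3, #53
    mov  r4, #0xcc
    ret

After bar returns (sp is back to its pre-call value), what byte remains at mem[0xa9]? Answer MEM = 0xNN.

MEM = 0x36

prologue: push r2 → mem[0xaa]=0xf4, sp=0xaa
prologue: push r3 → mem[0xa9]=0x36, sp=0xa9
prologue: push r4 → mem[0xa8]=0x41, sp=0xa8
body[0] sub  r1, r2, #10 → r1=0xea
body[1] mov  r2, r3 → r2=0x36
body[2] xor  r1, r0, r2 → r1=0x63
body[3] add  r1, r2, #10 → r1=0x40
body[4] sub  r1, r2, r3 → r1=0x00
body[5] xor  r3, r4, r3 → r3=0x77
body[6] sub  r3, r3, #53 → r3=0x42
body[7] mov  r4, #0xcc → r4=0xcc
epilogue: pop r4=0x41, sp=0xa9
epilogue: pop r3=0x36, sp=0xaa
epilogue: pop r2=0xf4, sp=0xab
prologue pushed ['r2', 'r3', 'r4'] at ['0xaa', '0xa9', '0xa8']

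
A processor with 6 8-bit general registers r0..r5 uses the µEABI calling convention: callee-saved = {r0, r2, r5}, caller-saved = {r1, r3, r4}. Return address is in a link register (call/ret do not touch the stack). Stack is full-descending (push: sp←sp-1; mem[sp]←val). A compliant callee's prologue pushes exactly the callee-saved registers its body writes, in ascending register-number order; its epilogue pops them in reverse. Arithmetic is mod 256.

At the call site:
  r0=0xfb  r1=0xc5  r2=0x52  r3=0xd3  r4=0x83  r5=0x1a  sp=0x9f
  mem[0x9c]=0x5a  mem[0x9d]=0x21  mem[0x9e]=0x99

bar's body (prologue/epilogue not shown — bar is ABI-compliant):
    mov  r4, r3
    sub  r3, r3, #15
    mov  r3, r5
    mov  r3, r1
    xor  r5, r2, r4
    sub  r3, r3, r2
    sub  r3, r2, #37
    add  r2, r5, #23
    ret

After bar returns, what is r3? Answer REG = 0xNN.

prologue: push r2 -> mem[0x9e]=0x52, sp=0x9e
prologue: push r5 -> mem[0x9d]=0x1a, sp=0x9d
body[0] mov  r4, r3 -> r4=0xd3
body[1] sub  r3, r3, #15 -> r3=0xc4
body[2] mov  r3, r5 -> r3=0x1a
body[3] mov  r3, r1 -> r3=0xc5
body[4] xor  r5, r2, r4 -> r5=0x81
body[5] sub  r3, r3, r2 -> r3=0x73
body[6] sub  r3, r2, #37 -> r3=0x2d
body[7] add  r2, r5, #23 -> r2=0x98
epilogue: pop r5=0x1a, sp=0x9e
epilogue: pop r2=0x52, sp=0x9f
r3 is caller-saved -> body value

REG = 0x2d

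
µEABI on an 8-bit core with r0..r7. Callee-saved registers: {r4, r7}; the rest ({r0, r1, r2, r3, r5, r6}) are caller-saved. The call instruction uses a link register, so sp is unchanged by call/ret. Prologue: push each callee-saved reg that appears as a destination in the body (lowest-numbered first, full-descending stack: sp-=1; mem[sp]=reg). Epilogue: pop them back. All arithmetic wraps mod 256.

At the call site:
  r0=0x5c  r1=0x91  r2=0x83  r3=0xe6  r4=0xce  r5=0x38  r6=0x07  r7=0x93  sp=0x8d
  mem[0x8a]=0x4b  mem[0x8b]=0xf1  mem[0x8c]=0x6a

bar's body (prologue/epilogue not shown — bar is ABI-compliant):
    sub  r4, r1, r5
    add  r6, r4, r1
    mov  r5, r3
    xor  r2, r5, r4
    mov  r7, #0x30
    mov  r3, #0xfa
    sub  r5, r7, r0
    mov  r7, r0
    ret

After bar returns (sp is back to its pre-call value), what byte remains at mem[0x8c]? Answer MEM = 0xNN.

prologue: push r4 -> mem[0x8c]=0xce, sp=0x8c
prologue: push r7 -> mem[0x8b]=0x93, sp=0x8b
body[0] sub  r4, r1, r5 -> r4=0x59
body[1] add  r6, r4, r1 -> r6=0xea
body[2] mov  r5, r3 -> r5=0xe6
body[3] xor  r2, r5, r4 -> r2=0xbf
body[4] mov  r7, #0x30 -> r7=0x30
body[5] mov  r3, #0xfa -> r3=0xfa
body[6] sub  r5, r7, r0 -> r5=0xd4
body[7] mov  r7, r0 -> r7=0x5c
epilogue: pop r7=0x93, sp=0x8c
epilogue: pop r4=0xce, sp=0x8d
prologue pushed ['r4', 'r7'] at ['0x8c', '0x8b']

MEM = 0xce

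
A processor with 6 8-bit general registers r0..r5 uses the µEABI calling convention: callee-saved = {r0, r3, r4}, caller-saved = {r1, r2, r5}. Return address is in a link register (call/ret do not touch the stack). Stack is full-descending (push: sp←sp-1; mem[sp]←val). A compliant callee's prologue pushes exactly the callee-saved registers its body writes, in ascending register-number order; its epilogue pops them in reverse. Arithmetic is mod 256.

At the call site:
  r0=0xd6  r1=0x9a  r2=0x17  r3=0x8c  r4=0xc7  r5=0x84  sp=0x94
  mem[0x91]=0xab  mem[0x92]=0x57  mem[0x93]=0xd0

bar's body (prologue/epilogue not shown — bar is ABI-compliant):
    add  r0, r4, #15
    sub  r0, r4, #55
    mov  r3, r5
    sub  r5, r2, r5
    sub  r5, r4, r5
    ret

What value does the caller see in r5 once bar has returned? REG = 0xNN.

REG = 0x34

prologue: push r0 -> mem[0x93]=0xd6, sp=0x93
prologue: push r3 -> mem[0x92]=0x8c, sp=0x92
body[0] add  r0, r4, #15 -> r0=0xd6
body[1] sub  r0, r4, #55 -> r0=0x90
body[2] mov  r3, r5 -> r3=0x84
body[3] sub  r5, r2, r5 -> r5=0x93
body[4] sub  r5, r4, r5 -> r5=0x34
epilogue: pop r3=0x8c, sp=0x93
epilogue: pop r0=0xd6, sp=0x94
r5 is caller-saved -> body value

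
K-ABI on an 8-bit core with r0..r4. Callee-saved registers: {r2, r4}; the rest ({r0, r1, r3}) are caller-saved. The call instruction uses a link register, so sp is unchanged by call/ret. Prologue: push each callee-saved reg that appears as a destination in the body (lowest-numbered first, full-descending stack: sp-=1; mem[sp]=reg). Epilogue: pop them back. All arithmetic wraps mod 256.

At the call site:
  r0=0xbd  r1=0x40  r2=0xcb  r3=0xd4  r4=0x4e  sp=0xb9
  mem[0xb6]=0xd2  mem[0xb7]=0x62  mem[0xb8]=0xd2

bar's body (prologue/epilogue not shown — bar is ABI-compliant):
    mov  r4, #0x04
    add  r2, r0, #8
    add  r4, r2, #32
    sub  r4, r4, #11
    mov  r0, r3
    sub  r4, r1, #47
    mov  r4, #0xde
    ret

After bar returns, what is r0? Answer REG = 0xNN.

prologue: push r2 → mem[0xb8]=0xcb, sp=0xb8
prologue: push r4 → mem[0xb7]=0x4e, sp=0xb7
body[0] mov  r4, #0x04 → r4=0x04
body[1] add  r2, r0, #8 → r2=0xc5
body[2] add  r4, r2, #32 → r4=0xe5
body[3] sub  r4, r4, #11 → r4=0xda
body[4] mov  r0, r3 → r0=0xd4
body[5] sub  r4, r1, #47 → r4=0x11
body[6] mov  r4, #0xde → r4=0xde
epilogue: pop r4=0x4e, sp=0xb8
epilogue: pop r2=0xcb, sp=0xb9
r0 is caller-saved → body value

REG = 0xd4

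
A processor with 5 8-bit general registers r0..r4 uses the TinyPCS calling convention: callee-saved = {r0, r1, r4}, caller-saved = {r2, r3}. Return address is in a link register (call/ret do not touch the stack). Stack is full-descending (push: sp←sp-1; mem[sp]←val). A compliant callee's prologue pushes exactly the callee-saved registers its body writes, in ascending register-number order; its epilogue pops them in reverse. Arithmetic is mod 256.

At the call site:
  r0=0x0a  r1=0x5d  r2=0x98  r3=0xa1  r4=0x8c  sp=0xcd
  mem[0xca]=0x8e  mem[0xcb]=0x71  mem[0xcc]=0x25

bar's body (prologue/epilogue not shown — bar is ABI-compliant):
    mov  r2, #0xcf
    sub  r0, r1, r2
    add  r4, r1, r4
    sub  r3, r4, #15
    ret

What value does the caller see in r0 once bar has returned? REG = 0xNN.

prologue: push r0 → mem[0xcc]=0x0a, sp=0xcc
prologue: push r4 → mem[0xcb]=0x8c, sp=0xcb
body[0] mov  r2, #0xcf → r2=0xcf
body[1] sub  r0, r1, r2 → r0=0x8e
body[2] add  r4, r1, r4 → r4=0xe9
body[3] sub  r3, r4, #15 → r3=0xda
epilogue: pop r4=0x8c, sp=0xcc
epilogue: pop r0=0x0a, sp=0xcd
r0 is callee-saved → restored

REG = 0x0a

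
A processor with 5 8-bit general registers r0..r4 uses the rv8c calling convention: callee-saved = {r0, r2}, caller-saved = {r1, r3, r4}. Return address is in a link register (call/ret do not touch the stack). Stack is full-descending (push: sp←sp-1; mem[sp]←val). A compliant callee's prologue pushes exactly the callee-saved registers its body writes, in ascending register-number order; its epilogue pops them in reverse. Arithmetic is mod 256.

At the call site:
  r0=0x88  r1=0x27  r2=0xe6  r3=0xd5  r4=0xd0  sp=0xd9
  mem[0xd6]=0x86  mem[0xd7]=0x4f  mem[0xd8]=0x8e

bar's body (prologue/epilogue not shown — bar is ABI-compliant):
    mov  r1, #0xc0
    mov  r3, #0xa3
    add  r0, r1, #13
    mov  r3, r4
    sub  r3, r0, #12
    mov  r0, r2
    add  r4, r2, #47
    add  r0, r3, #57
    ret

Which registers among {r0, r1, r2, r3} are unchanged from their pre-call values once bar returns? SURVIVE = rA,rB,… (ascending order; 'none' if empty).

SURVIVE = r0,r2

prologue: push r0 → mem[0xd8]=0x88, sp=0xd8
body[0] mov  r1, #0xc0 → r1=0xc0
body[1] mov  r3, #0xa3 → r3=0xa3
body[2] add  r0, r1, #13 → r0=0xcd
body[3] mov  r3, r4 → r3=0xd0
body[4] sub  r3, r0, #12 → r3=0xc1
body[5] mov  r0, r2 → r0=0xe6
body[6] add  r4, r2, #47 → r4=0x15
body[7] add  r0, r3, #57 → r0=0xfa
epilogue: pop r0=0x88, sp=0xd9
r0: callee-saved, written=True
r1: caller-saved, written=True
r2: callee-saved, written=False
r3: caller-saved, written=True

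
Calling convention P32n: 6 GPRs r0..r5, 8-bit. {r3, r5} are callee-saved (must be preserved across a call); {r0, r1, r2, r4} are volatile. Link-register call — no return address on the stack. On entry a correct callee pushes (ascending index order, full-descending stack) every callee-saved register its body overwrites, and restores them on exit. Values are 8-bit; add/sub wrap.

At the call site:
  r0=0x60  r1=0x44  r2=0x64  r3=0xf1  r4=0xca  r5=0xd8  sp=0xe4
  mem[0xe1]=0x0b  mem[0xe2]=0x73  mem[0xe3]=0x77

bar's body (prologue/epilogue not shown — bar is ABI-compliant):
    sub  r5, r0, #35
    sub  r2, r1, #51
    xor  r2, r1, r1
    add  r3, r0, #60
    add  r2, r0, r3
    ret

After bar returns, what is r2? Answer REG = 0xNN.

prologue: push r3 → mem[0xe3]=0xf1, sp=0xe3
prologue: push r5 → mem[0xe2]=0xd8, sp=0xe2
body[0] sub  r5, r0, #35 → r5=0x3d
body[1] sub  r2, r1, #51 → r2=0x11
body[2] xor  r2, r1, r1 → r2=0x00
body[3] add  r3, r0, #60 → r3=0x9c
body[4] add  r2, r0, r3 → r2=0xfc
epilogue: pop r5=0xd8, sp=0xe3
epilogue: pop r3=0xf1, sp=0xe4
r2 is caller-saved → body value

REG = 0xfc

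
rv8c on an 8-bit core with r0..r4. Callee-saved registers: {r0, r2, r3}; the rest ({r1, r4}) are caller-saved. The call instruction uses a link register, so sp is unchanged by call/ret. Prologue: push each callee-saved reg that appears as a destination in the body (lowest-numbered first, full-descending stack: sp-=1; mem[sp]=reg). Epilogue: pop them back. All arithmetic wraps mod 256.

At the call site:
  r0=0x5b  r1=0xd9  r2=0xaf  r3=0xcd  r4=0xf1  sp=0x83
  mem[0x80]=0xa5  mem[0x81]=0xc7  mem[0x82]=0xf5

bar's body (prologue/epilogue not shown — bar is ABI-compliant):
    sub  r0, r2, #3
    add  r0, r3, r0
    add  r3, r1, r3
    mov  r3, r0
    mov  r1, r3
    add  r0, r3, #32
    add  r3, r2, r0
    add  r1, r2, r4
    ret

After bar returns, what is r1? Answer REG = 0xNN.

prologue: push r0 → mem[0x82]=0x5b, sp=0x82
prologue: push r3 → mem[0x81]=0xcd, sp=0x81
body[0] sub  r0, r2, #3 → r0=0xac
body[1] add  r0, r3, r0 → r0=0x79
body[2] add  r3, r1, r3 → r3=0xa6
body[3] mov  r3, r0 → r3=0x79
body[4] mov  r1, r3 → r1=0x79
body[5] add  r0, r3, #32 → r0=0x99
body[6] add  r3, r2, r0 → r3=0x48
body[7] add  r1, r2, r4 → r1=0xa0
epilogue: pop r3=0xcd, sp=0x82
epilogue: pop r0=0x5b, sp=0x83
r1 is caller-saved → body value

REG = 0xa0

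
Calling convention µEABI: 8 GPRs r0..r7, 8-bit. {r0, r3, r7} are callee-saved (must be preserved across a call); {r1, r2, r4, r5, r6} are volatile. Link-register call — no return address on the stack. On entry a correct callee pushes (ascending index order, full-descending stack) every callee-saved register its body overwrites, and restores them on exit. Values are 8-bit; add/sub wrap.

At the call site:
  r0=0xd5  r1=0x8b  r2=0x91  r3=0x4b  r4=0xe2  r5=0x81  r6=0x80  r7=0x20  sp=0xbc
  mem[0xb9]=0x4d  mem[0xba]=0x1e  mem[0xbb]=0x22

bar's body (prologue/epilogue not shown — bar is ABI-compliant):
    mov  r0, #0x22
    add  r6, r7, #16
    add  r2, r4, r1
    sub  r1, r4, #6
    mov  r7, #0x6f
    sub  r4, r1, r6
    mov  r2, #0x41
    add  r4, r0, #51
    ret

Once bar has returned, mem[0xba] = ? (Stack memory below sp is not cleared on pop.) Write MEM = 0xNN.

prologue: push r0 → mem[0xbb]=0xd5, sp=0xbb
prologue: push r7 → mem[0xba]=0x20, sp=0xba
body[0] mov  r0, #0x22 → r0=0x22
body[1] add  r6, r7, #16 → r6=0x30
body[2] add  r2, r4, r1 → r2=0x6d
body[3] sub  r1, r4, #6 → r1=0xdc
body[4] mov  r7, #0x6f → r7=0x6f
body[5] sub  r4, r1, r6 → r4=0xac
body[6] mov  r2, #0x41 → r2=0x41
body[7] add  r4, r0, #51 → r4=0x55
epilogue: pop r7=0x20, sp=0xbb
epilogue: pop r0=0xd5, sp=0xbc
prologue pushed ['r0', 'r7'] at ['0xbb', '0xba']

MEM = 0x20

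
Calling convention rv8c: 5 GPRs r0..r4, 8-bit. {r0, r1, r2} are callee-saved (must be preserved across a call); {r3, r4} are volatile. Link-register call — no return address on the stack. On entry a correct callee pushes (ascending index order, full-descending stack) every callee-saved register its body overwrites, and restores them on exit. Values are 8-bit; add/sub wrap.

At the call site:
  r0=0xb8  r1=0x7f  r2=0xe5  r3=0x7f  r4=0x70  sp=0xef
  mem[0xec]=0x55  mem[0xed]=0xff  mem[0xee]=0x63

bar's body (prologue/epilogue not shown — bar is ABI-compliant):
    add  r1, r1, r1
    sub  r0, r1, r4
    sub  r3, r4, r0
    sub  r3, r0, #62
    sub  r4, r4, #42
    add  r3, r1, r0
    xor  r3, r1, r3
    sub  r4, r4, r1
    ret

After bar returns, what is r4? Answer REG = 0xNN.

prologue: push r0 → mem[0xee]=0xb8, sp=0xee
prologue: push r1 → mem[0xed]=0x7f, sp=0xed
body[0] add  r1, r1, r1 → r1=0xfe
body[1] sub  r0, r1, r4 → r0=0x8e
body[2] sub  r3, r4, r0 → r3=0xe2
body[3] sub  r3, r0, #62 → r3=0x50
body[4] sub  r4, r4, #42 → r4=0x46
body[5] add  r3, r1, r0 → r3=0x8c
body[6] xor  r3, r1, r3 → r3=0x72
body[7] sub  r4, r4, r1 → r4=0x48
epilogue: pop r1=0x7f, sp=0xee
epilogue: pop r0=0xb8, sp=0xef
r4 is caller-saved → body value

REG = 0x48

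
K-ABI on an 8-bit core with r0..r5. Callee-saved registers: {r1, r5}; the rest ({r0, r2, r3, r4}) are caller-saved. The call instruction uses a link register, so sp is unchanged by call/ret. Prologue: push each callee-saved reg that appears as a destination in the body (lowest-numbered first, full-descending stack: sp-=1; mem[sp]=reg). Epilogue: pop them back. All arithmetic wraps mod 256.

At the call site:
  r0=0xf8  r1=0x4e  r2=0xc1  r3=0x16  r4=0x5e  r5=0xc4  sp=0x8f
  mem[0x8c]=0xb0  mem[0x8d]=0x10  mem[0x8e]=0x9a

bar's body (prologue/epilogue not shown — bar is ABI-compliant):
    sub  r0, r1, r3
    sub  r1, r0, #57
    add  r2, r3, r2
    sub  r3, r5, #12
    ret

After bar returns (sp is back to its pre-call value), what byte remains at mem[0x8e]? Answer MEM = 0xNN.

MEM = 0x4e

prologue: push r1 → mem[0x8e]=0x4e, sp=0x8e
body[0] sub  r0, r1, r3 → r0=0x38
body[1] sub  r1, r0, #57 → r1=0xff
body[2] add  r2, r3, r2 → r2=0xd7
body[3] sub  r3, r5, #12 → r3=0xb8
epilogue: pop r1=0x4e, sp=0x8f
prologue pushed ['r1'] at ['0x8e']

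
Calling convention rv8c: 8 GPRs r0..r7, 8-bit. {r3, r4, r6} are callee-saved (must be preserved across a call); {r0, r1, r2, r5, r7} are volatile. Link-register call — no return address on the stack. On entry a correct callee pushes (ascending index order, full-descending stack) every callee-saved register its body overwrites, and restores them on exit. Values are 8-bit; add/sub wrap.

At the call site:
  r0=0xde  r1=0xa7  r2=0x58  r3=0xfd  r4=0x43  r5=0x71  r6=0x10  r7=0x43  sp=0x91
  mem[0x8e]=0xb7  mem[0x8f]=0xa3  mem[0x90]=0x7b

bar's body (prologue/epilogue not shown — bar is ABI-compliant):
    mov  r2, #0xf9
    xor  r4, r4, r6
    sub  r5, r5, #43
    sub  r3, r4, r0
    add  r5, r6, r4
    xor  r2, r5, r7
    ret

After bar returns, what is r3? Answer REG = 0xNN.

prologue: push r3 -> mem[0x90]=0xfd, sp=0x90
prologue: push r4 -> mem[0x8f]=0x43, sp=0x8f
body[0] mov  r2, #0xf9 -> r2=0xf9
body[1] xor  r4, r4, r6 -> r4=0x53
body[2] sub  r5, r5, #43 -> r5=0x46
body[3] sub  r3, r4, r0 -> r3=0x75
body[4] add  r5, r6, r4 -> r5=0x63
body[5] xor  r2, r5, r7 -> r2=0x20
epilogue: pop r4=0x43, sp=0x90
epilogue: pop r3=0xfd, sp=0x91
r3 is callee-saved -> restored

REG = 0xfd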